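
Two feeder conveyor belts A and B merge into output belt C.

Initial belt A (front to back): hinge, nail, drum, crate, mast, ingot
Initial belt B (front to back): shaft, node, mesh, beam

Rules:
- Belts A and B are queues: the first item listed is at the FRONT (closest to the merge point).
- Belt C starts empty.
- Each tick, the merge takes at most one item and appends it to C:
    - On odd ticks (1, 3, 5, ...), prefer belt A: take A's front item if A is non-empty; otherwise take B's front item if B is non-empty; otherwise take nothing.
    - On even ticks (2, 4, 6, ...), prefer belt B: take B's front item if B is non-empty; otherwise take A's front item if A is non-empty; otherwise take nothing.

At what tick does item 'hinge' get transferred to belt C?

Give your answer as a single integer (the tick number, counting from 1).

Answer: 1

Derivation:
Tick 1: prefer A, take hinge from A; A=[nail,drum,crate,mast,ingot] B=[shaft,node,mesh,beam] C=[hinge]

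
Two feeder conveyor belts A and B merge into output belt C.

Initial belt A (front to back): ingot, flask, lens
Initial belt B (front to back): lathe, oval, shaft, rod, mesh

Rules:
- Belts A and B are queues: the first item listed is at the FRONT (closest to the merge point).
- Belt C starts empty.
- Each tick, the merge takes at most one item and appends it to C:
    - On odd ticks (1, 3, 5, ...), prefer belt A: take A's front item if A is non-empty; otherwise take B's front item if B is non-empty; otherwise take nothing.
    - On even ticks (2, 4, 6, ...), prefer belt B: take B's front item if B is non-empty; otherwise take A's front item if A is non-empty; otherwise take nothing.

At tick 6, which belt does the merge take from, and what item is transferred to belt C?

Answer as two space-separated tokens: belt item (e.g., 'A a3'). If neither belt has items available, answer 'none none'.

Answer: B shaft

Derivation:
Tick 1: prefer A, take ingot from A; A=[flask,lens] B=[lathe,oval,shaft,rod,mesh] C=[ingot]
Tick 2: prefer B, take lathe from B; A=[flask,lens] B=[oval,shaft,rod,mesh] C=[ingot,lathe]
Tick 3: prefer A, take flask from A; A=[lens] B=[oval,shaft,rod,mesh] C=[ingot,lathe,flask]
Tick 4: prefer B, take oval from B; A=[lens] B=[shaft,rod,mesh] C=[ingot,lathe,flask,oval]
Tick 5: prefer A, take lens from A; A=[-] B=[shaft,rod,mesh] C=[ingot,lathe,flask,oval,lens]
Tick 6: prefer B, take shaft from B; A=[-] B=[rod,mesh] C=[ingot,lathe,flask,oval,lens,shaft]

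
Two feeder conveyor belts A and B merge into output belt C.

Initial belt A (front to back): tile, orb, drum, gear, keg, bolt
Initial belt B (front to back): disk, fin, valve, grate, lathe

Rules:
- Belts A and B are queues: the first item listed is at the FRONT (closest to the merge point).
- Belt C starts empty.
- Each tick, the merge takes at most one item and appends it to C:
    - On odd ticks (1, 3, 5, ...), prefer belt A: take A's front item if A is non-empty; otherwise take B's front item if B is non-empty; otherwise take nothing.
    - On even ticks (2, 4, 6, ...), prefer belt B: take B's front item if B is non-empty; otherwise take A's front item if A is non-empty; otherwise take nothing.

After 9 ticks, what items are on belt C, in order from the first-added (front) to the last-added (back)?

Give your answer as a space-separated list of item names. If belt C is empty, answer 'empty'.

Answer: tile disk orb fin drum valve gear grate keg

Derivation:
Tick 1: prefer A, take tile from A; A=[orb,drum,gear,keg,bolt] B=[disk,fin,valve,grate,lathe] C=[tile]
Tick 2: prefer B, take disk from B; A=[orb,drum,gear,keg,bolt] B=[fin,valve,grate,lathe] C=[tile,disk]
Tick 3: prefer A, take orb from A; A=[drum,gear,keg,bolt] B=[fin,valve,grate,lathe] C=[tile,disk,orb]
Tick 4: prefer B, take fin from B; A=[drum,gear,keg,bolt] B=[valve,grate,lathe] C=[tile,disk,orb,fin]
Tick 5: prefer A, take drum from A; A=[gear,keg,bolt] B=[valve,grate,lathe] C=[tile,disk,orb,fin,drum]
Tick 6: prefer B, take valve from B; A=[gear,keg,bolt] B=[grate,lathe] C=[tile,disk,orb,fin,drum,valve]
Tick 7: prefer A, take gear from A; A=[keg,bolt] B=[grate,lathe] C=[tile,disk,orb,fin,drum,valve,gear]
Tick 8: prefer B, take grate from B; A=[keg,bolt] B=[lathe] C=[tile,disk,orb,fin,drum,valve,gear,grate]
Tick 9: prefer A, take keg from A; A=[bolt] B=[lathe] C=[tile,disk,orb,fin,drum,valve,gear,grate,keg]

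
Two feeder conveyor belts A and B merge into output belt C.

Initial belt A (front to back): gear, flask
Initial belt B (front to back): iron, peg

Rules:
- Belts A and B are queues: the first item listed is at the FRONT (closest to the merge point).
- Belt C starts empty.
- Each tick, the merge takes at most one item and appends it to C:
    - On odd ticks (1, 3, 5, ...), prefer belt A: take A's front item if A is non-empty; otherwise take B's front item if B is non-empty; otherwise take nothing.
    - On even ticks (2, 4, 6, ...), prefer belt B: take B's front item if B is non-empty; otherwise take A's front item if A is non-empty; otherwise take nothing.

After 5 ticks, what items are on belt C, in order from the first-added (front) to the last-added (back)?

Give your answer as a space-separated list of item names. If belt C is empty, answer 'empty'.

Answer: gear iron flask peg

Derivation:
Tick 1: prefer A, take gear from A; A=[flask] B=[iron,peg] C=[gear]
Tick 2: prefer B, take iron from B; A=[flask] B=[peg] C=[gear,iron]
Tick 3: prefer A, take flask from A; A=[-] B=[peg] C=[gear,iron,flask]
Tick 4: prefer B, take peg from B; A=[-] B=[-] C=[gear,iron,flask,peg]
Tick 5: prefer A, both empty, nothing taken; A=[-] B=[-] C=[gear,iron,flask,peg]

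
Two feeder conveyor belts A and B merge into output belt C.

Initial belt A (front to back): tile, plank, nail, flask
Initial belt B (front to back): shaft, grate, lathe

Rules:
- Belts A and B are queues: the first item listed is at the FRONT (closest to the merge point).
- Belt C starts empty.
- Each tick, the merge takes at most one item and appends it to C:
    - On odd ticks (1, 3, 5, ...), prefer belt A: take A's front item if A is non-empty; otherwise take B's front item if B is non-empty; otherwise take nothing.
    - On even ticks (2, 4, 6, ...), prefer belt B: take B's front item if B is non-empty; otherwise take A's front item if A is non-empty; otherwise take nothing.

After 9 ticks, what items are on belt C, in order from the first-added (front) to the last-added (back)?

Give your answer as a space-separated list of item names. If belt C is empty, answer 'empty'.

Tick 1: prefer A, take tile from A; A=[plank,nail,flask] B=[shaft,grate,lathe] C=[tile]
Tick 2: prefer B, take shaft from B; A=[plank,nail,flask] B=[grate,lathe] C=[tile,shaft]
Tick 3: prefer A, take plank from A; A=[nail,flask] B=[grate,lathe] C=[tile,shaft,plank]
Tick 4: prefer B, take grate from B; A=[nail,flask] B=[lathe] C=[tile,shaft,plank,grate]
Tick 5: prefer A, take nail from A; A=[flask] B=[lathe] C=[tile,shaft,plank,grate,nail]
Tick 6: prefer B, take lathe from B; A=[flask] B=[-] C=[tile,shaft,plank,grate,nail,lathe]
Tick 7: prefer A, take flask from A; A=[-] B=[-] C=[tile,shaft,plank,grate,nail,lathe,flask]
Tick 8: prefer B, both empty, nothing taken; A=[-] B=[-] C=[tile,shaft,plank,grate,nail,lathe,flask]
Tick 9: prefer A, both empty, nothing taken; A=[-] B=[-] C=[tile,shaft,plank,grate,nail,lathe,flask]

Answer: tile shaft plank grate nail lathe flask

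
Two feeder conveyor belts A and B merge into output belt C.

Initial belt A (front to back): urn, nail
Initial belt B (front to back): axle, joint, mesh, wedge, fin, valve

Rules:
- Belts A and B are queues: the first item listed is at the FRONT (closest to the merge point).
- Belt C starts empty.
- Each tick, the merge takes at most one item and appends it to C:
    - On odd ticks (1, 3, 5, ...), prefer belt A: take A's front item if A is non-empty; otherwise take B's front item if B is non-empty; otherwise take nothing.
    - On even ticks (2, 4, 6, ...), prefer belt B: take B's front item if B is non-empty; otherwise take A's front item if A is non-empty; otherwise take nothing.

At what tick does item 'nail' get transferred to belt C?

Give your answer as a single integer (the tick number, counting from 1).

Tick 1: prefer A, take urn from A; A=[nail] B=[axle,joint,mesh,wedge,fin,valve] C=[urn]
Tick 2: prefer B, take axle from B; A=[nail] B=[joint,mesh,wedge,fin,valve] C=[urn,axle]
Tick 3: prefer A, take nail from A; A=[-] B=[joint,mesh,wedge,fin,valve] C=[urn,axle,nail]

Answer: 3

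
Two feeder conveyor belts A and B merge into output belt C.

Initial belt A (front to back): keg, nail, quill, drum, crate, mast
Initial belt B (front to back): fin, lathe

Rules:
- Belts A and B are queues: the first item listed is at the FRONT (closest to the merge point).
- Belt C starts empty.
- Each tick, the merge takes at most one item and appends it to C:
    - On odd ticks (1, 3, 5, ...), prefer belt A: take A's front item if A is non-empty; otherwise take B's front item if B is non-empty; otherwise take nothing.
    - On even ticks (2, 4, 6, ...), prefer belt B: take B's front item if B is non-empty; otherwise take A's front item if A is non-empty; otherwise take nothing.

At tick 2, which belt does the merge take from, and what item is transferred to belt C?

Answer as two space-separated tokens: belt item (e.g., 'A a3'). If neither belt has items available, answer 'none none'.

Tick 1: prefer A, take keg from A; A=[nail,quill,drum,crate,mast] B=[fin,lathe] C=[keg]
Tick 2: prefer B, take fin from B; A=[nail,quill,drum,crate,mast] B=[lathe] C=[keg,fin]

Answer: B fin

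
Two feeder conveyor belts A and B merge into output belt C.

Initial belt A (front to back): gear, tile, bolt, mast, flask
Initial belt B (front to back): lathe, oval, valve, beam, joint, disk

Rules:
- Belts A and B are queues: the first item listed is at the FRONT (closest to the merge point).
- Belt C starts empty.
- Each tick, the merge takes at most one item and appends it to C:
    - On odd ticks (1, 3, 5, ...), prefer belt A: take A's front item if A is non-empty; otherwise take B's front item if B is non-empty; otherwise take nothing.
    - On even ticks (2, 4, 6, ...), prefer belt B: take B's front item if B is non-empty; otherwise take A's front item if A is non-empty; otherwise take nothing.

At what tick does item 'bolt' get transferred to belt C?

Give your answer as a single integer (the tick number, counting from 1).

Answer: 5

Derivation:
Tick 1: prefer A, take gear from A; A=[tile,bolt,mast,flask] B=[lathe,oval,valve,beam,joint,disk] C=[gear]
Tick 2: prefer B, take lathe from B; A=[tile,bolt,mast,flask] B=[oval,valve,beam,joint,disk] C=[gear,lathe]
Tick 3: prefer A, take tile from A; A=[bolt,mast,flask] B=[oval,valve,beam,joint,disk] C=[gear,lathe,tile]
Tick 4: prefer B, take oval from B; A=[bolt,mast,flask] B=[valve,beam,joint,disk] C=[gear,lathe,tile,oval]
Tick 5: prefer A, take bolt from A; A=[mast,flask] B=[valve,beam,joint,disk] C=[gear,lathe,tile,oval,bolt]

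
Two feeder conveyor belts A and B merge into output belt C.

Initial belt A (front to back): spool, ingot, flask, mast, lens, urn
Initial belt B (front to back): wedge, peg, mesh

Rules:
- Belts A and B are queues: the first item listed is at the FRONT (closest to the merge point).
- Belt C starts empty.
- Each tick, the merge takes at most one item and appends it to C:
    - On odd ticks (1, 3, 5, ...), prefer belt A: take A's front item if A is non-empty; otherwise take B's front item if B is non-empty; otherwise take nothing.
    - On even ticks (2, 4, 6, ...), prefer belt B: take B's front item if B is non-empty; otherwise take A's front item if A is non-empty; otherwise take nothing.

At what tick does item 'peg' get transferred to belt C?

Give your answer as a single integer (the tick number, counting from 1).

Answer: 4

Derivation:
Tick 1: prefer A, take spool from A; A=[ingot,flask,mast,lens,urn] B=[wedge,peg,mesh] C=[spool]
Tick 2: prefer B, take wedge from B; A=[ingot,flask,mast,lens,urn] B=[peg,mesh] C=[spool,wedge]
Tick 3: prefer A, take ingot from A; A=[flask,mast,lens,urn] B=[peg,mesh] C=[spool,wedge,ingot]
Tick 4: prefer B, take peg from B; A=[flask,mast,lens,urn] B=[mesh] C=[spool,wedge,ingot,peg]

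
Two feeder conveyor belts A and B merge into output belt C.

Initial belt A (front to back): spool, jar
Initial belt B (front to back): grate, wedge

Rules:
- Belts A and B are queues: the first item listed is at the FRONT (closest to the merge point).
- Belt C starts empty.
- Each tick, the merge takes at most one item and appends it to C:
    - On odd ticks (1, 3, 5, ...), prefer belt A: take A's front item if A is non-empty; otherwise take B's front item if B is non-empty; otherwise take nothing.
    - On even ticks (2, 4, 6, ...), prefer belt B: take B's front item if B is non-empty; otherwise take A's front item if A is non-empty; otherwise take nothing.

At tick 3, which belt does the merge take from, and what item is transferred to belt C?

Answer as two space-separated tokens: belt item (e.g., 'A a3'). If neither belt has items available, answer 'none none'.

Answer: A jar

Derivation:
Tick 1: prefer A, take spool from A; A=[jar] B=[grate,wedge] C=[spool]
Tick 2: prefer B, take grate from B; A=[jar] B=[wedge] C=[spool,grate]
Tick 3: prefer A, take jar from A; A=[-] B=[wedge] C=[spool,grate,jar]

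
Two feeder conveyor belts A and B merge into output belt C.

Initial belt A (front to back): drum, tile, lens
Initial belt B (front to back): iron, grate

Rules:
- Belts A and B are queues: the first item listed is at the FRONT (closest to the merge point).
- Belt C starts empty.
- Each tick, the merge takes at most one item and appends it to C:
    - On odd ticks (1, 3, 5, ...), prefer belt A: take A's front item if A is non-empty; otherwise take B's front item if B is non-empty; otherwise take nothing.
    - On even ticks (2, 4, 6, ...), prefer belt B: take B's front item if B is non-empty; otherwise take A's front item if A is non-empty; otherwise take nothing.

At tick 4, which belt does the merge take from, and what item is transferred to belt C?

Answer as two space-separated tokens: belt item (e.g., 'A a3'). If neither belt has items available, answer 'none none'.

Answer: B grate

Derivation:
Tick 1: prefer A, take drum from A; A=[tile,lens] B=[iron,grate] C=[drum]
Tick 2: prefer B, take iron from B; A=[tile,lens] B=[grate] C=[drum,iron]
Tick 3: prefer A, take tile from A; A=[lens] B=[grate] C=[drum,iron,tile]
Tick 4: prefer B, take grate from B; A=[lens] B=[-] C=[drum,iron,tile,grate]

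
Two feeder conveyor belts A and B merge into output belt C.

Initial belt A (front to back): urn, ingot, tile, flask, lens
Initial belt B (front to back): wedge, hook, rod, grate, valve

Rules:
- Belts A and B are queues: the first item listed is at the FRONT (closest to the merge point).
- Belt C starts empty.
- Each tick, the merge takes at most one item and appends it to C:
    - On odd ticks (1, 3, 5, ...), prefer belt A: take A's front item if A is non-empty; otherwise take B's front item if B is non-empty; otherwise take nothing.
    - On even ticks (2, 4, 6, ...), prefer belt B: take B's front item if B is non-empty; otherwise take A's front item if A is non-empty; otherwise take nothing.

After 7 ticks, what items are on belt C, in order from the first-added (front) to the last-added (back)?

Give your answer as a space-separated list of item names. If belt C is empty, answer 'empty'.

Tick 1: prefer A, take urn from A; A=[ingot,tile,flask,lens] B=[wedge,hook,rod,grate,valve] C=[urn]
Tick 2: prefer B, take wedge from B; A=[ingot,tile,flask,lens] B=[hook,rod,grate,valve] C=[urn,wedge]
Tick 3: prefer A, take ingot from A; A=[tile,flask,lens] B=[hook,rod,grate,valve] C=[urn,wedge,ingot]
Tick 4: prefer B, take hook from B; A=[tile,flask,lens] B=[rod,grate,valve] C=[urn,wedge,ingot,hook]
Tick 5: prefer A, take tile from A; A=[flask,lens] B=[rod,grate,valve] C=[urn,wedge,ingot,hook,tile]
Tick 6: prefer B, take rod from B; A=[flask,lens] B=[grate,valve] C=[urn,wedge,ingot,hook,tile,rod]
Tick 7: prefer A, take flask from A; A=[lens] B=[grate,valve] C=[urn,wedge,ingot,hook,tile,rod,flask]

Answer: urn wedge ingot hook tile rod flask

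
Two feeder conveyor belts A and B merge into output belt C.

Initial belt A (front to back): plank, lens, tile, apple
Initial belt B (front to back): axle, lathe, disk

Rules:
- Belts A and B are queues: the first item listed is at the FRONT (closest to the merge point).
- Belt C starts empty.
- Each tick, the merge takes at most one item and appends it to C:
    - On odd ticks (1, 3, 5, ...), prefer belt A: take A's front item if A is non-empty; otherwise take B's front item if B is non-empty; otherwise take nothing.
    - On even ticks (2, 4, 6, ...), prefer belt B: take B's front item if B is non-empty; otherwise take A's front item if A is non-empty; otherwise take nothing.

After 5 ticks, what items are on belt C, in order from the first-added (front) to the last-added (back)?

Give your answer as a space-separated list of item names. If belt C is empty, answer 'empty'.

Tick 1: prefer A, take plank from A; A=[lens,tile,apple] B=[axle,lathe,disk] C=[plank]
Tick 2: prefer B, take axle from B; A=[lens,tile,apple] B=[lathe,disk] C=[plank,axle]
Tick 3: prefer A, take lens from A; A=[tile,apple] B=[lathe,disk] C=[plank,axle,lens]
Tick 4: prefer B, take lathe from B; A=[tile,apple] B=[disk] C=[plank,axle,lens,lathe]
Tick 5: prefer A, take tile from A; A=[apple] B=[disk] C=[plank,axle,lens,lathe,tile]

Answer: plank axle lens lathe tile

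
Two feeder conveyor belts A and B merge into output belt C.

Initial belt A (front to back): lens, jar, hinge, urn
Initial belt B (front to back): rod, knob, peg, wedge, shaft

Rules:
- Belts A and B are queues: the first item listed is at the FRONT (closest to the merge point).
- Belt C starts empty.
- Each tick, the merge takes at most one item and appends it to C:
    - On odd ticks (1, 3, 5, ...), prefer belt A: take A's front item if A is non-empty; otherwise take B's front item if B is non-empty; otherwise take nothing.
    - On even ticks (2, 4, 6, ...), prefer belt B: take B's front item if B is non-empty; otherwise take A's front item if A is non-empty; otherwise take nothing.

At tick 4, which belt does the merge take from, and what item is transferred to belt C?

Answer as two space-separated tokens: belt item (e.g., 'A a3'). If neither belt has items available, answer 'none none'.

Answer: B knob

Derivation:
Tick 1: prefer A, take lens from A; A=[jar,hinge,urn] B=[rod,knob,peg,wedge,shaft] C=[lens]
Tick 2: prefer B, take rod from B; A=[jar,hinge,urn] B=[knob,peg,wedge,shaft] C=[lens,rod]
Tick 3: prefer A, take jar from A; A=[hinge,urn] B=[knob,peg,wedge,shaft] C=[lens,rod,jar]
Tick 4: prefer B, take knob from B; A=[hinge,urn] B=[peg,wedge,shaft] C=[lens,rod,jar,knob]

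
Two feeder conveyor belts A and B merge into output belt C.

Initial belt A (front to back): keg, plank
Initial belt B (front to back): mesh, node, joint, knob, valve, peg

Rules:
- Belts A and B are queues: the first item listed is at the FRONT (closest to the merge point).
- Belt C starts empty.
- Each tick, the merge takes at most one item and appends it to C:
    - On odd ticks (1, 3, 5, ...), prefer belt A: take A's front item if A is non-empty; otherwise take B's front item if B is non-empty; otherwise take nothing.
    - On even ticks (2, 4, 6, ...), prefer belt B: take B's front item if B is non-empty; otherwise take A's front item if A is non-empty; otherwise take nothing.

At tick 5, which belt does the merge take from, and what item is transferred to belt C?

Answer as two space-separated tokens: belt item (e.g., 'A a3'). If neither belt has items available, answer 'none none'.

Tick 1: prefer A, take keg from A; A=[plank] B=[mesh,node,joint,knob,valve,peg] C=[keg]
Tick 2: prefer B, take mesh from B; A=[plank] B=[node,joint,knob,valve,peg] C=[keg,mesh]
Tick 3: prefer A, take plank from A; A=[-] B=[node,joint,knob,valve,peg] C=[keg,mesh,plank]
Tick 4: prefer B, take node from B; A=[-] B=[joint,knob,valve,peg] C=[keg,mesh,plank,node]
Tick 5: prefer A, take joint from B; A=[-] B=[knob,valve,peg] C=[keg,mesh,plank,node,joint]

Answer: B joint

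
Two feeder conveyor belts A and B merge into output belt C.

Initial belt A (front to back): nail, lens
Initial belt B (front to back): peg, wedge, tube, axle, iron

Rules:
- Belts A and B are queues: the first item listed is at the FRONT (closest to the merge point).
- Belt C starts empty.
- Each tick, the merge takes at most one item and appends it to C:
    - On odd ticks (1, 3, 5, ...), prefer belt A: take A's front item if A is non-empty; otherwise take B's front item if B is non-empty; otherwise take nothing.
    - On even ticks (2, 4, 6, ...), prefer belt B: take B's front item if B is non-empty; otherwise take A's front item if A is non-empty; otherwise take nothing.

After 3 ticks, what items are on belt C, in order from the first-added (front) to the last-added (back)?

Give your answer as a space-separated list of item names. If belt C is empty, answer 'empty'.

Answer: nail peg lens

Derivation:
Tick 1: prefer A, take nail from A; A=[lens] B=[peg,wedge,tube,axle,iron] C=[nail]
Tick 2: prefer B, take peg from B; A=[lens] B=[wedge,tube,axle,iron] C=[nail,peg]
Tick 3: prefer A, take lens from A; A=[-] B=[wedge,tube,axle,iron] C=[nail,peg,lens]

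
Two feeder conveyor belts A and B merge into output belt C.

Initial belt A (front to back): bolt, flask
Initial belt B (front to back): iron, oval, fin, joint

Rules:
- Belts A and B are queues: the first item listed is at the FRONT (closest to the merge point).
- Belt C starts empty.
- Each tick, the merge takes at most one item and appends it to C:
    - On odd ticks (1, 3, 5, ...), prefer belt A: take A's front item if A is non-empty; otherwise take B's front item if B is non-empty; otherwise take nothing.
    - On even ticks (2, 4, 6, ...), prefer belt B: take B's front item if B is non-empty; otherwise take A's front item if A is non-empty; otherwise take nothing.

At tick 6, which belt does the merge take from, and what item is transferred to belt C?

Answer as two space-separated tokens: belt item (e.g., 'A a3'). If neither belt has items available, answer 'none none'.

Tick 1: prefer A, take bolt from A; A=[flask] B=[iron,oval,fin,joint] C=[bolt]
Tick 2: prefer B, take iron from B; A=[flask] B=[oval,fin,joint] C=[bolt,iron]
Tick 3: prefer A, take flask from A; A=[-] B=[oval,fin,joint] C=[bolt,iron,flask]
Tick 4: prefer B, take oval from B; A=[-] B=[fin,joint] C=[bolt,iron,flask,oval]
Tick 5: prefer A, take fin from B; A=[-] B=[joint] C=[bolt,iron,flask,oval,fin]
Tick 6: prefer B, take joint from B; A=[-] B=[-] C=[bolt,iron,flask,oval,fin,joint]

Answer: B joint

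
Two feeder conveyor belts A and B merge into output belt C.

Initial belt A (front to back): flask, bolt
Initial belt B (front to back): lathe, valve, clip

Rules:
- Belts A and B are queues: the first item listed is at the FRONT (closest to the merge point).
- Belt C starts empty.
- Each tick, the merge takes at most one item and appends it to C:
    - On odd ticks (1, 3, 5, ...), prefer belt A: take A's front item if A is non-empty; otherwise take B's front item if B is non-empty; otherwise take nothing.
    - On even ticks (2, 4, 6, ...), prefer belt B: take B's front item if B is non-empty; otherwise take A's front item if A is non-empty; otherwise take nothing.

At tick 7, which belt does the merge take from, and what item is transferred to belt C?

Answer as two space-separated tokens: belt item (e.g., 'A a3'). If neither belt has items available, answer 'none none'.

Tick 1: prefer A, take flask from A; A=[bolt] B=[lathe,valve,clip] C=[flask]
Tick 2: prefer B, take lathe from B; A=[bolt] B=[valve,clip] C=[flask,lathe]
Tick 3: prefer A, take bolt from A; A=[-] B=[valve,clip] C=[flask,lathe,bolt]
Tick 4: prefer B, take valve from B; A=[-] B=[clip] C=[flask,lathe,bolt,valve]
Tick 5: prefer A, take clip from B; A=[-] B=[-] C=[flask,lathe,bolt,valve,clip]
Tick 6: prefer B, both empty, nothing taken; A=[-] B=[-] C=[flask,lathe,bolt,valve,clip]
Tick 7: prefer A, both empty, nothing taken; A=[-] B=[-] C=[flask,lathe,bolt,valve,clip]

Answer: none none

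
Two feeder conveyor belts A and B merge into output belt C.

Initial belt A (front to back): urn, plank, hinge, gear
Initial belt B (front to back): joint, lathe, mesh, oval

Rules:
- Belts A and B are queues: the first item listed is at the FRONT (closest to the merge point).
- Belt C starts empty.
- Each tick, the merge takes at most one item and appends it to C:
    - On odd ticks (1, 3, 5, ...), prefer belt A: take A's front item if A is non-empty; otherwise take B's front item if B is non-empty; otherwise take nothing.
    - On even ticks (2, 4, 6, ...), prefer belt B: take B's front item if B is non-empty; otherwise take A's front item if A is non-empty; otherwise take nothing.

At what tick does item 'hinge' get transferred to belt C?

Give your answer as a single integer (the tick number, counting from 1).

Answer: 5

Derivation:
Tick 1: prefer A, take urn from A; A=[plank,hinge,gear] B=[joint,lathe,mesh,oval] C=[urn]
Tick 2: prefer B, take joint from B; A=[plank,hinge,gear] B=[lathe,mesh,oval] C=[urn,joint]
Tick 3: prefer A, take plank from A; A=[hinge,gear] B=[lathe,mesh,oval] C=[urn,joint,plank]
Tick 4: prefer B, take lathe from B; A=[hinge,gear] B=[mesh,oval] C=[urn,joint,plank,lathe]
Tick 5: prefer A, take hinge from A; A=[gear] B=[mesh,oval] C=[urn,joint,plank,lathe,hinge]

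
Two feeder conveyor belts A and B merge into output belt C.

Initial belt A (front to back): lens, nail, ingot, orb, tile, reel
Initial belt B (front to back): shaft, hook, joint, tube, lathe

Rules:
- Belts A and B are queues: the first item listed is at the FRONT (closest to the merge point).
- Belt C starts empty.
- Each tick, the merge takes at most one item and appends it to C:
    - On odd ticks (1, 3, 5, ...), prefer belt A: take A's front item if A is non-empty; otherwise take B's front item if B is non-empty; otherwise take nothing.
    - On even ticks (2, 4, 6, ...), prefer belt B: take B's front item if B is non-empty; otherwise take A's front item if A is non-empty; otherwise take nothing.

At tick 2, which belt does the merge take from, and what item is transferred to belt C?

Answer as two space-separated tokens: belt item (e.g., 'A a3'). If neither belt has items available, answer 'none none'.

Answer: B shaft

Derivation:
Tick 1: prefer A, take lens from A; A=[nail,ingot,orb,tile,reel] B=[shaft,hook,joint,tube,lathe] C=[lens]
Tick 2: prefer B, take shaft from B; A=[nail,ingot,orb,tile,reel] B=[hook,joint,tube,lathe] C=[lens,shaft]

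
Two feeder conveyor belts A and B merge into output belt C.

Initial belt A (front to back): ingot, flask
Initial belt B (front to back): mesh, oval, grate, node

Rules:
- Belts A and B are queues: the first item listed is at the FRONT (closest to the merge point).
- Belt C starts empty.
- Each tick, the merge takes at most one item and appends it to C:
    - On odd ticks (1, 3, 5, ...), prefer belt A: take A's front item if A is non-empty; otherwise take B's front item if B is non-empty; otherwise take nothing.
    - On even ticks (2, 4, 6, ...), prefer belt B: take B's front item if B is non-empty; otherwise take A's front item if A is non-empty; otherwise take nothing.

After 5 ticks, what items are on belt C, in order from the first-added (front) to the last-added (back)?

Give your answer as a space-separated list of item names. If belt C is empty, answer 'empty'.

Answer: ingot mesh flask oval grate

Derivation:
Tick 1: prefer A, take ingot from A; A=[flask] B=[mesh,oval,grate,node] C=[ingot]
Tick 2: prefer B, take mesh from B; A=[flask] B=[oval,grate,node] C=[ingot,mesh]
Tick 3: prefer A, take flask from A; A=[-] B=[oval,grate,node] C=[ingot,mesh,flask]
Tick 4: prefer B, take oval from B; A=[-] B=[grate,node] C=[ingot,mesh,flask,oval]
Tick 5: prefer A, take grate from B; A=[-] B=[node] C=[ingot,mesh,flask,oval,grate]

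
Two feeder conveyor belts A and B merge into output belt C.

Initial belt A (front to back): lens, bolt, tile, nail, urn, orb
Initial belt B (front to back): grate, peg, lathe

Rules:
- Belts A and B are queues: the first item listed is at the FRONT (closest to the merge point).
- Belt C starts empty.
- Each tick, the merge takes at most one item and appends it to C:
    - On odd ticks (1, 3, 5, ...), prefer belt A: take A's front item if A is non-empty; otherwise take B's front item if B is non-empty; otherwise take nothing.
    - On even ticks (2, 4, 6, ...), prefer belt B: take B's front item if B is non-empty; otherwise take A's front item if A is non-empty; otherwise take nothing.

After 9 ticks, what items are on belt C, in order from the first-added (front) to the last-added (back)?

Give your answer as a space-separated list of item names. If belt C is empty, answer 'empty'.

Tick 1: prefer A, take lens from A; A=[bolt,tile,nail,urn,orb] B=[grate,peg,lathe] C=[lens]
Tick 2: prefer B, take grate from B; A=[bolt,tile,nail,urn,orb] B=[peg,lathe] C=[lens,grate]
Tick 3: prefer A, take bolt from A; A=[tile,nail,urn,orb] B=[peg,lathe] C=[lens,grate,bolt]
Tick 4: prefer B, take peg from B; A=[tile,nail,urn,orb] B=[lathe] C=[lens,grate,bolt,peg]
Tick 5: prefer A, take tile from A; A=[nail,urn,orb] B=[lathe] C=[lens,grate,bolt,peg,tile]
Tick 6: prefer B, take lathe from B; A=[nail,urn,orb] B=[-] C=[lens,grate,bolt,peg,tile,lathe]
Tick 7: prefer A, take nail from A; A=[urn,orb] B=[-] C=[lens,grate,bolt,peg,tile,lathe,nail]
Tick 8: prefer B, take urn from A; A=[orb] B=[-] C=[lens,grate,bolt,peg,tile,lathe,nail,urn]
Tick 9: prefer A, take orb from A; A=[-] B=[-] C=[lens,grate,bolt,peg,tile,lathe,nail,urn,orb]

Answer: lens grate bolt peg tile lathe nail urn orb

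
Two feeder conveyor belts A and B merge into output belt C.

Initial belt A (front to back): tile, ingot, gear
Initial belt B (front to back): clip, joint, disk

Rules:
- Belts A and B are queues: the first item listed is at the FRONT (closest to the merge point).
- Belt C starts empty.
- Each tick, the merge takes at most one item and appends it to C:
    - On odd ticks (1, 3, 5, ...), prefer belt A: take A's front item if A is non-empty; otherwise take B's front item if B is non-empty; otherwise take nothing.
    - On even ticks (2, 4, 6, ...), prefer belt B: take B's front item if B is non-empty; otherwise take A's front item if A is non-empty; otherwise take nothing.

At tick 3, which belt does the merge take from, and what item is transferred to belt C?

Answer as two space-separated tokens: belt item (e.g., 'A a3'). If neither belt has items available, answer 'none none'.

Tick 1: prefer A, take tile from A; A=[ingot,gear] B=[clip,joint,disk] C=[tile]
Tick 2: prefer B, take clip from B; A=[ingot,gear] B=[joint,disk] C=[tile,clip]
Tick 3: prefer A, take ingot from A; A=[gear] B=[joint,disk] C=[tile,clip,ingot]

Answer: A ingot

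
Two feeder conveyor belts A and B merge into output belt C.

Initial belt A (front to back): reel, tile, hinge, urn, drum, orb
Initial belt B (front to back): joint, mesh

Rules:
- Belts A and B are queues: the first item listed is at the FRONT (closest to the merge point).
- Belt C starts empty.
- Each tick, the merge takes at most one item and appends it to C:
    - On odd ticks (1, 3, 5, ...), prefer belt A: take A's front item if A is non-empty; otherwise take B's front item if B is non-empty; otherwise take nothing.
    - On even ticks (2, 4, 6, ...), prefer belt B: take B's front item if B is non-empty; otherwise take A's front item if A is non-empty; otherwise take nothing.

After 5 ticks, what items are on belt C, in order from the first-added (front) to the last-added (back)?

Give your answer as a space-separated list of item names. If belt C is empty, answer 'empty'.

Tick 1: prefer A, take reel from A; A=[tile,hinge,urn,drum,orb] B=[joint,mesh] C=[reel]
Tick 2: prefer B, take joint from B; A=[tile,hinge,urn,drum,orb] B=[mesh] C=[reel,joint]
Tick 3: prefer A, take tile from A; A=[hinge,urn,drum,orb] B=[mesh] C=[reel,joint,tile]
Tick 4: prefer B, take mesh from B; A=[hinge,urn,drum,orb] B=[-] C=[reel,joint,tile,mesh]
Tick 5: prefer A, take hinge from A; A=[urn,drum,orb] B=[-] C=[reel,joint,tile,mesh,hinge]

Answer: reel joint tile mesh hinge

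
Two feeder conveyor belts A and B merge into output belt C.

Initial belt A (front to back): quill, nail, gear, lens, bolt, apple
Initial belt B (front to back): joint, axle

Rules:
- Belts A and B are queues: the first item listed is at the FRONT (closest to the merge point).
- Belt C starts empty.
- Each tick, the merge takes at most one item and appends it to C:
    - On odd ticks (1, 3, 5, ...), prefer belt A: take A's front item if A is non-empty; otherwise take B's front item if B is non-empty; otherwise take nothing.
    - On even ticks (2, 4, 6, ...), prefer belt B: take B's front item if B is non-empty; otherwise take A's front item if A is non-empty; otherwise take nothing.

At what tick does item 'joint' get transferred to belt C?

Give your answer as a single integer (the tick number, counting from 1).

Answer: 2

Derivation:
Tick 1: prefer A, take quill from A; A=[nail,gear,lens,bolt,apple] B=[joint,axle] C=[quill]
Tick 2: prefer B, take joint from B; A=[nail,gear,lens,bolt,apple] B=[axle] C=[quill,joint]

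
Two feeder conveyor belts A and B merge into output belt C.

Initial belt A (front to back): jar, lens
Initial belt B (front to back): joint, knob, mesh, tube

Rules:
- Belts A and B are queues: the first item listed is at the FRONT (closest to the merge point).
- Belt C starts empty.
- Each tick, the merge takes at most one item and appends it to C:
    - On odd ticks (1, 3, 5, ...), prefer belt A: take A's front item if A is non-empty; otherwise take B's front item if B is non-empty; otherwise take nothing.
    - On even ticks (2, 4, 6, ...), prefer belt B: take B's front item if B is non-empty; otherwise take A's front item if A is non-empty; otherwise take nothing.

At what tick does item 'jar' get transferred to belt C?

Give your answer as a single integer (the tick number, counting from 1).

Answer: 1

Derivation:
Tick 1: prefer A, take jar from A; A=[lens] B=[joint,knob,mesh,tube] C=[jar]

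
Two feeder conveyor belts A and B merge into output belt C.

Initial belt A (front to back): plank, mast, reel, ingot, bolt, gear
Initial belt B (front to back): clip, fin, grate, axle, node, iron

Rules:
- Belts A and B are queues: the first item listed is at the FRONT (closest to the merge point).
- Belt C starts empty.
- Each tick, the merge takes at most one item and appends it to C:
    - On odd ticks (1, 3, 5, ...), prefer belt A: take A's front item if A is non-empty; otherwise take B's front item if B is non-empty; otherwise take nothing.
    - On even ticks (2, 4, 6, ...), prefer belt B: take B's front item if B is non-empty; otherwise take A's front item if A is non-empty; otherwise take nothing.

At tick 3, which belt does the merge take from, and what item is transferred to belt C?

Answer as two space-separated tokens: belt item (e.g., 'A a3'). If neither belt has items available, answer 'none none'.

Answer: A mast

Derivation:
Tick 1: prefer A, take plank from A; A=[mast,reel,ingot,bolt,gear] B=[clip,fin,grate,axle,node,iron] C=[plank]
Tick 2: prefer B, take clip from B; A=[mast,reel,ingot,bolt,gear] B=[fin,grate,axle,node,iron] C=[plank,clip]
Tick 3: prefer A, take mast from A; A=[reel,ingot,bolt,gear] B=[fin,grate,axle,node,iron] C=[plank,clip,mast]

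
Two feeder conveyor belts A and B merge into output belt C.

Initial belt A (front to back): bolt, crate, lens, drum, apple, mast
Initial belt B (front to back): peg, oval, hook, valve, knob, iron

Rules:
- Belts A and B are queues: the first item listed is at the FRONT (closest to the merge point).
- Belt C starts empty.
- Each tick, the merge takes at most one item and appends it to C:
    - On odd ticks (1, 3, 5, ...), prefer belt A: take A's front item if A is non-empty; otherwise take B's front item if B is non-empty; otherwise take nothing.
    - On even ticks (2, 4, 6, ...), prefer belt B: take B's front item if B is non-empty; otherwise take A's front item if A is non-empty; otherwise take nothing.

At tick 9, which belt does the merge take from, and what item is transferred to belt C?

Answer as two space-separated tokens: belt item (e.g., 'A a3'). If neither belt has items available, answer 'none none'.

Answer: A apple

Derivation:
Tick 1: prefer A, take bolt from A; A=[crate,lens,drum,apple,mast] B=[peg,oval,hook,valve,knob,iron] C=[bolt]
Tick 2: prefer B, take peg from B; A=[crate,lens,drum,apple,mast] B=[oval,hook,valve,knob,iron] C=[bolt,peg]
Tick 3: prefer A, take crate from A; A=[lens,drum,apple,mast] B=[oval,hook,valve,knob,iron] C=[bolt,peg,crate]
Tick 4: prefer B, take oval from B; A=[lens,drum,apple,mast] B=[hook,valve,knob,iron] C=[bolt,peg,crate,oval]
Tick 5: prefer A, take lens from A; A=[drum,apple,mast] B=[hook,valve,knob,iron] C=[bolt,peg,crate,oval,lens]
Tick 6: prefer B, take hook from B; A=[drum,apple,mast] B=[valve,knob,iron] C=[bolt,peg,crate,oval,lens,hook]
Tick 7: prefer A, take drum from A; A=[apple,mast] B=[valve,knob,iron] C=[bolt,peg,crate,oval,lens,hook,drum]
Tick 8: prefer B, take valve from B; A=[apple,mast] B=[knob,iron] C=[bolt,peg,crate,oval,lens,hook,drum,valve]
Tick 9: prefer A, take apple from A; A=[mast] B=[knob,iron] C=[bolt,peg,crate,oval,lens,hook,drum,valve,apple]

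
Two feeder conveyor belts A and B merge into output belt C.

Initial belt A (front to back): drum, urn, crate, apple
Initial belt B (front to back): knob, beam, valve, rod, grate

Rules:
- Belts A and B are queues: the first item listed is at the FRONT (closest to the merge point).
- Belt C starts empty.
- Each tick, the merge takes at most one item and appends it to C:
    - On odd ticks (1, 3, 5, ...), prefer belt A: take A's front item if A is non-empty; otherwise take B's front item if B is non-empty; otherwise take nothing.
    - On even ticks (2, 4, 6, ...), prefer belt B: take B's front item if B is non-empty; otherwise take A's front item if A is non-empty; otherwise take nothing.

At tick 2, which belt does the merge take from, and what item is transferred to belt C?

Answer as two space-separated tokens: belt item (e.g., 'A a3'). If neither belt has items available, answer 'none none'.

Answer: B knob

Derivation:
Tick 1: prefer A, take drum from A; A=[urn,crate,apple] B=[knob,beam,valve,rod,grate] C=[drum]
Tick 2: prefer B, take knob from B; A=[urn,crate,apple] B=[beam,valve,rod,grate] C=[drum,knob]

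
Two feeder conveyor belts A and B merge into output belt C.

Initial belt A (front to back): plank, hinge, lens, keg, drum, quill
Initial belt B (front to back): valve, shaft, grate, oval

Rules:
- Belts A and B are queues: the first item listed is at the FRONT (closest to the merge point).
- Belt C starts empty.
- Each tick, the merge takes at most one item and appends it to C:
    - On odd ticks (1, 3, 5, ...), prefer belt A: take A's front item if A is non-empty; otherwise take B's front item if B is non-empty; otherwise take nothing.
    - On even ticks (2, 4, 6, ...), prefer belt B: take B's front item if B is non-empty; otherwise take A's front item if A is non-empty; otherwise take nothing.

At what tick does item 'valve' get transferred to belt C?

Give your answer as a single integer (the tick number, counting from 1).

Tick 1: prefer A, take plank from A; A=[hinge,lens,keg,drum,quill] B=[valve,shaft,grate,oval] C=[plank]
Tick 2: prefer B, take valve from B; A=[hinge,lens,keg,drum,quill] B=[shaft,grate,oval] C=[plank,valve]

Answer: 2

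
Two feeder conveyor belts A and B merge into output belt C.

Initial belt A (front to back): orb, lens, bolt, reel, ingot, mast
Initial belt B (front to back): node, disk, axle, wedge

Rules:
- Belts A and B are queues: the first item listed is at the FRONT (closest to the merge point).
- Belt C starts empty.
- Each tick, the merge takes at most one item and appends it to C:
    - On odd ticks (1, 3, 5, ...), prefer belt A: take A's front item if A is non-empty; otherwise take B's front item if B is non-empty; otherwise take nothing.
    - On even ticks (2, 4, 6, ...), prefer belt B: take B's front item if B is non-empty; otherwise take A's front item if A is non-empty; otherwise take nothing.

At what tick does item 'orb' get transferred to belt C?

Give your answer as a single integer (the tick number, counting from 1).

Tick 1: prefer A, take orb from A; A=[lens,bolt,reel,ingot,mast] B=[node,disk,axle,wedge] C=[orb]

Answer: 1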